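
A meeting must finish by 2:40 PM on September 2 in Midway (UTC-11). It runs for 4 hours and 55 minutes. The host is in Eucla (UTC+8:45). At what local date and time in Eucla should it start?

Target end time in UTC: 2:40 PM + 11:00 = 1:40 AM on Sep 3.
Subtract 4 hours 55 minutes → start 8:45 PM UTC on Sep 2.
Eucla is UTC+8:45: 8:45 PM + 8:45 = 5:30 AM on Sep 3.

5:30 AM on September 3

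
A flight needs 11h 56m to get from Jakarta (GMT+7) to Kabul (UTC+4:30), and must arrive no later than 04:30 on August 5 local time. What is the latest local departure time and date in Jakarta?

19:04 on Aug 4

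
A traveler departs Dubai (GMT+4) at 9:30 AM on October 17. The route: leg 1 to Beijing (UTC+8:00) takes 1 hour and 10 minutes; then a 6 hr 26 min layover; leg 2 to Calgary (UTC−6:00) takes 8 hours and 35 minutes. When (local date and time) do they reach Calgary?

3:41 PM on Oct 17

Convert departure to UTC: 9:30 AM − 4:00 = 5:30 AM UTC on Oct 17.
Add 1 hour 10 minutes leg 1 → 6:40 AM UTC.
Add 6 hours and 26 minutes layover in Beijing → 1:06 PM UTC.
Add 8 hours and 35 minutes leg 2 → 9:41 PM UTC.
Calgary is UTC−6:00, so local arrival = 9:41 PM − 6:00 = 3:41 PM on Oct 17.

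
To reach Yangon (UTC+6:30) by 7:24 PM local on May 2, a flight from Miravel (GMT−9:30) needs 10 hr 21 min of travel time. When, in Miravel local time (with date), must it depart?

5:03 PM on May 1

Target arrival in UTC: 7:24 PM − 6:30 = 12:54 PM on May 2.
Subtract 10 hours and 21 minutes → departure 2:33 AM UTC on May 2.
Miravel is UTC−9:30: 2:33 AM − 9:30 = 5:03 PM on May 1.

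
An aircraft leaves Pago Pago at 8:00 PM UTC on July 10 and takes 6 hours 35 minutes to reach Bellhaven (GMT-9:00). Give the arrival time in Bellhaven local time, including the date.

Departure is given in UTC: 8:00 PM on Jul 10.
Add 6 hours 35 minutes → 2:35 AM UTC (Jul 11).
Bellhaven is UTC−9:00: 2:35 AM − 9:00 = 5:35 PM on Jul 10.

5:35 PM on July 10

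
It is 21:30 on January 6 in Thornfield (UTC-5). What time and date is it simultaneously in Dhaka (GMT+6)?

In UTC: 21:30 + 5:00 = 02:30 on Jan 7.
Dhaka is UTC+6:00: 02:30 + 6:00 = 08:30 on Jan 7.

08:30 on Jan 7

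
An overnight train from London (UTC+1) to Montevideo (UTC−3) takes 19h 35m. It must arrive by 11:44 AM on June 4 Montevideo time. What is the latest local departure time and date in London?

8:09 PM on June 3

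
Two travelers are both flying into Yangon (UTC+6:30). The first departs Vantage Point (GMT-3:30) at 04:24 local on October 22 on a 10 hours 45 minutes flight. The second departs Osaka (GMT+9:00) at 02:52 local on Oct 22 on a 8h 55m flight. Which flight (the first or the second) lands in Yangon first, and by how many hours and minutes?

Flight 1 in UTC: 04:24 + 3:30 = 07:54 on Oct 22.
+10 hours and 45 minutes → arrive 18:39 UTC on Oct 22.
Flight 2 in UTC: 02:52 − 9:00 = 17:52 on Oct 21.
+8 hours and 55 minutes → arrive 02:47 UTC on Oct 22.
Flight 2 lands earlier by 15 hours 52 minutes.

the second, by 15 hours 52 minutes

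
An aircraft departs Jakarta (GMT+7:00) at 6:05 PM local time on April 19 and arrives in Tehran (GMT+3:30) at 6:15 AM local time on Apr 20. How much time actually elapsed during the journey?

Tehran is 3:30 behind Jakarta.
Clock-face elapsed time (ignoring zones) is 12 hours 10 minutes.
Actual elapsed = 12 hours 10 minutes + 3:30 = 15 hours 40 minutes.

15 hours 40 minutes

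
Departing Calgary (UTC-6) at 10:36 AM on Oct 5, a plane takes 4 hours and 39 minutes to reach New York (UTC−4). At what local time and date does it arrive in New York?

Convert departure to UTC: 10:36 AM + 6:00 = 4:36 PM UTC on Oct 5.
Add 4 hours 39 minutes travel time → 9:15 PM UTC.
New York is UTC−4:00, so local arrival = 9:15 PM − 4:00 = 5:15 PM on Oct 5.

5:15 PM on October 5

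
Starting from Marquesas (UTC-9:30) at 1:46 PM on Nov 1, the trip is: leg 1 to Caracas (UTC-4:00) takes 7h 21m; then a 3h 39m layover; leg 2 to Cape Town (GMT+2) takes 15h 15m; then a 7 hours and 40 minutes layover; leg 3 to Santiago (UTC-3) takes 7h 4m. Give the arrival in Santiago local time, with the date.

Convert departure to UTC: 1:46 PM + 9:30 = 11:16 PM UTC on Nov 1.
Add 7 hours and 21 minutes leg 1 → 6:37 AM UTC (Nov 2).
Add 3 hours 39 minutes layover in Caracas → 10:16 AM UTC.
Add 15 hours 15 minutes leg 2 → 1:31 AM UTC (Nov 3).
Add 7 hours and 40 minutes layover in Cape Town → 9:11 AM UTC.
Add 7 hours 4 minutes leg 3 → 4:15 PM UTC.
Santiago is UTC−3:00, so local arrival = 4:15 PM − 3:00 = 1:15 PM on Nov 3.

1:15 PM on November 3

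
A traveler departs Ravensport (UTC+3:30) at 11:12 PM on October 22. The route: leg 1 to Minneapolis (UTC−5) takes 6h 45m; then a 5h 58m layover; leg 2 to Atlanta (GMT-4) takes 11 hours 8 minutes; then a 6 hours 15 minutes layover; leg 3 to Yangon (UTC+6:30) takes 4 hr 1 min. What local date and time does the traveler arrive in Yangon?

12:19 PM on October 24

Convert departure to UTC: 11:12 PM − 3:30 = 7:42 PM UTC on Oct 22.
Add 6 hours and 45 minutes leg 1 → 2:27 AM UTC (Oct 23).
Add 5 hours 58 minutes layover in Minneapolis → 8:25 AM UTC.
Add 11 hours and 8 minutes leg 2 → 7:33 PM UTC.
Add 6 hours 15 minutes layover in Atlanta → 1:48 AM UTC (Oct 24).
Add 4 hours and 1 minute leg 3 → 5:49 AM UTC.
Yangon is UTC+6:30, so local arrival = 5:49 AM + 6:30 = 12:19 PM on Oct 24.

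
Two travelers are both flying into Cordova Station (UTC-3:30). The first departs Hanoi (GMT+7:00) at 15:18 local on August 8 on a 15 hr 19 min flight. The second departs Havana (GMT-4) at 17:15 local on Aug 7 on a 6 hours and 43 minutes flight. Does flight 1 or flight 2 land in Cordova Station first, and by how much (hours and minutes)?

the second, by 19 hours 39 minutes

Flight 1 in UTC: 15:18 − 7:00 = 08:18 on Aug 8.
+15 hours and 19 minutes → arrive 23:37 UTC on Aug 8.
Flight 2 in UTC: 17:15 + 4:00 = 21:15 on Aug 7.
+6 hours 43 minutes → arrive 03:58 UTC on Aug 8.
Flight 2 lands earlier by 19 hours 39 minutes.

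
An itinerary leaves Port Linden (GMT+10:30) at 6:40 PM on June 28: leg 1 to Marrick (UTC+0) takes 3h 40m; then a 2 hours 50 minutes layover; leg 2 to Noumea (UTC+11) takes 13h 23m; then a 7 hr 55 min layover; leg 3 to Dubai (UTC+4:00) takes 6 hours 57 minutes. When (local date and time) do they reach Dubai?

10:55 PM on Jun 29

Convert departure to UTC: 6:40 PM − 10:30 = 8:10 AM UTC on Jun 28.
Add 3 hours 40 minutes leg 1 → 11:50 AM UTC.
Add 2 hours 50 minutes layover in Marrick → 2:40 PM UTC.
Add 13 hours 23 minutes leg 2 → 4:03 AM UTC (Jun 29).
Add 7 hours 55 minutes layover in Noumea → 11:58 AM UTC.
Add 6 hours 57 minutes leg 3 → 6:55 PM UTC.
Dubai is UTC+4:00, so local arrival = 6:55 PM + 4:00 = 10:55 PM on Jun 29.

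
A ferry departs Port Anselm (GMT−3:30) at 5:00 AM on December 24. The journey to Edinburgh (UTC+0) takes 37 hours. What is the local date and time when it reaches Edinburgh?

9:30 PM on December 25

Edinburgh is 3:30 ahead of Port Anselm.
After 37 hours it is 6:00 PM (Dec 25) in Port Anselm.
Shift by the zone difference: 6:00 PM + 3:30 = 9:30 PM on Dec 25 in Edinburgh.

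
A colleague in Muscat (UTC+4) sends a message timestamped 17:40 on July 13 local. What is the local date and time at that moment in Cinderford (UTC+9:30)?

23:10 on July 13

Cinderford is 5:30 ahead of Muscat.
Shift by the zone difference: 17:40 + 5:30 = 23:10 on Jul 13 in Cinderford.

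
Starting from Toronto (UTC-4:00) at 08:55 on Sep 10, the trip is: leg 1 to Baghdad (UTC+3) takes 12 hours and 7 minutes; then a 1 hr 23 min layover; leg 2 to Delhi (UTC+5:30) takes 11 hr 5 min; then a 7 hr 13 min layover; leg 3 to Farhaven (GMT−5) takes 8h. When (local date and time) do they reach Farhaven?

23:43 on September 11

Convert departure to UTC: 08:55 + 4:00 = 12:55 UTC on Sep 10.
Add 12 hours and 7 minutes leg 1 → 01:02 UTC (Sep 11).
Add 1 hour 23 minutes layover in Baghdad → 02:25 UTC.
Add 11 hours 5 minutes leg 2 → 13:30 UTC.
Add 7 hours 13 minutes layover in Delhi → 20:43 UTC.
Add 8 hours leg 3 → 04:43 UTC (Sep 12).
Farhaven is UTC−5:00, so local arrival = 04:43 − 5:00 = 23:43 on Sep 11.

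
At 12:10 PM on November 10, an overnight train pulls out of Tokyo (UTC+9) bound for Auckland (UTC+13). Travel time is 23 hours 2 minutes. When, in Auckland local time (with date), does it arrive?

Convert departure to UTC: 12:10 PM − 9:00 = 3:10 AM UTC on Nov 10.
Add 23 hours 2 minutes travel time → 2:12 AM UTC (Nov 11).
Auckland is UTC+13:00, so local arrival = 2:12 AM + 13:00 = 3:12 PM on Nov 11.

3:12 PM on November 11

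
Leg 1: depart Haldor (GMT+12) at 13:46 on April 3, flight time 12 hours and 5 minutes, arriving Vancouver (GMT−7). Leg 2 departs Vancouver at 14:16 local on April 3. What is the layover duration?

7 hours 25 minutes

Convert departure to UTC: 13:46 − 12:00 = 01:46 UTC on Apr 3.
Add 12 hours 5 minutes flight time → 13:51 UTC.
Vancouver is UTC−7:00, so local arrival = 13:51 − 7:00 = 06:51 on Apr 3.
Layover = 14:16 − 06:51 = 7 hours 25 minutes.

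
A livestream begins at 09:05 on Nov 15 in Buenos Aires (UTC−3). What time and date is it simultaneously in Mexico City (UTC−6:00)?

06:05 on November 15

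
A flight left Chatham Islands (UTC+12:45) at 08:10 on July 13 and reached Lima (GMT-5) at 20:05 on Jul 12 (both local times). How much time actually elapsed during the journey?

5 hours 40 minutes

Departure in UTC: 08:10 − 12:45 = 19:25 on Jul 12.
Arrival in UTC: 20:05 + 5:00 = 01:05 on Jul 13.
Elapsed = 01:05 − 19:25 (+1 day) = 5 hours 40 minutes.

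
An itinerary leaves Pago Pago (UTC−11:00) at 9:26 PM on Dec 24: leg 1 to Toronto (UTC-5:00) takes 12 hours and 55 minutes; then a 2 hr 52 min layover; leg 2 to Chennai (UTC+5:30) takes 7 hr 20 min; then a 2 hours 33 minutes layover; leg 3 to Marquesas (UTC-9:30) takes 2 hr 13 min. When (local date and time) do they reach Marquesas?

Convert departure to UTC: 9:26 PM + 11:00 = 8:26 AM UTC on Dec 25.
Add 12 hours and 55 minutes leg 1 → 9:21 PM UTC.
Add 2 hours 52 minutes layover in Toronto → 12:13 AM UTC (Dec 26).
Add 7 hours 20 minutes leg 2 → 7:33 AM UTC.
Add 2 hours 33 minutes layover in Chennai → 10:06 AM UTC.
Add 2 hours 13 minutes leg 3 → 12:19 PM UTC.
Marquesas is UTC−9:30, so local arrival = 12:19 PM − 9:30 = 2:49 AM on Dec 26.

2:49 AM on Dec 26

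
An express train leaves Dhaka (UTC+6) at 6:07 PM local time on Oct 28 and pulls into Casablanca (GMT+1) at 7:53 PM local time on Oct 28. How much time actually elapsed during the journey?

6 hours 46 minutes

Casablanca is 5:00 behind Dhaka.
Clock-face elapsed time (ignoring zones) is 1 hour 46 minutes.
Actual elapsed = 1 hour 46 minutes + 5:00 = 6 hours 46 minutes.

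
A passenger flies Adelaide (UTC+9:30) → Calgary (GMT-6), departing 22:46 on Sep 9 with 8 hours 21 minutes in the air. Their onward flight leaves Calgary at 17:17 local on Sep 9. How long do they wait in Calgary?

Convert departure to UTC: 22:46 − 9:30 = 13:16 UTC on Sep 9.
Add 8 hours 21 minutes flight time → 21:37 UTC.
Calgary is UTC−6:00, so local arrival = 21:37 − 6:00 = 15:37 on Sep 9.
Layover = 17:17 − 15:37 = 1 hour 40 minutes.

1 hour 40 minutes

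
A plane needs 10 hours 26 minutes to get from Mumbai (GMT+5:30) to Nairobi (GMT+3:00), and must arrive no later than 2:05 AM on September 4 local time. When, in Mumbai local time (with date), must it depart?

6:09 PM on September 3

Target arrival in UTC: 2:05 AM − 3:00 = 11:05 PM on Sep 3.
Subtract 10 hours 26 minutes → departure 12:39 PM UTC on Sep 3.
Mumbai is UTC+5:30: 12:39 PM + 5:30 = 6:09 PM on Sep 3.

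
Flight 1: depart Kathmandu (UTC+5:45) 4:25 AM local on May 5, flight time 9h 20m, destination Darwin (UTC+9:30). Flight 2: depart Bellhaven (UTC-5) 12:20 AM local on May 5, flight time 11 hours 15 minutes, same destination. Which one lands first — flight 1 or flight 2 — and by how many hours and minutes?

Flight 1 in UTC: 4:25 AM − 5:45 = 10:40 PM on May 4.
+9 hours 20 minutes → arrive 8:00 AM UTC on May 5.
Flight 2 in UTC: 12:20 AM + 5:00 = 5:20 AM on May 5.
+11 hours and 15 minutes → arrive 4:35 PM UTC on May 5.
Flight 1 lands earlier by 8 hours 35 minutes.

the first, by 8 hours 35 minutes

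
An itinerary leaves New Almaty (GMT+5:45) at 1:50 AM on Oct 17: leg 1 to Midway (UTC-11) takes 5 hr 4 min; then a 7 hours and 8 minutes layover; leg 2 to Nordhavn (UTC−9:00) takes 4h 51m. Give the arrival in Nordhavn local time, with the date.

Convert departure to UTC: 1:50 AM − 5:45 = 8:05 PM UTC on Oct 16.
Add 5 hours 4 minutes leg 1 → 1:09 AM UTC (Oct 17).
Add 7 hours 8 minutes layover in Midway → 8:17 AM UTC.
Add 4 hours and 51 minutes leg 2 → 1:08 PM UTC.
Nordhavn is UTC−9:00, so local arrival = 1:08 PM − 9:00 = 4:08 AM on Oct 17.

4:08 AM on Oct 17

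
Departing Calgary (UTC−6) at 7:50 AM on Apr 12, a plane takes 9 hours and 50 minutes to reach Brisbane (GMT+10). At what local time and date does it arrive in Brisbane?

Convert departure to UTC: 7:50 AM + 6:00 = 1:50 PM UTC on Apr 12.
Add 9 hours and 50 minutes travel time → 11:40 PM UTC.
Brisbane is UTC+10:00, so local arrival = 11:40 PM + 10:00 = 9:40 AM on Apr 13.

9:40 AM on Apr 13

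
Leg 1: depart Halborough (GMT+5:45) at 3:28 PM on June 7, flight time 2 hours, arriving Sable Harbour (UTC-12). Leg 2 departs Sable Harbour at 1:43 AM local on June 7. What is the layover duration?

Convert departure to UTC: 3:28 PM − 5:45 = 9:43 AM UTC on Jun 7.
Add 2 hours flight time → 11:43 AM UTC.
Sable Harbour is UTC−12:00, so local arrival = 11:43 AM − 12:00 = 11:43 PM on Jun 6.
Layover = 1:43 AM − 11:43 PM (+1 day) = 2 hours.

2 hours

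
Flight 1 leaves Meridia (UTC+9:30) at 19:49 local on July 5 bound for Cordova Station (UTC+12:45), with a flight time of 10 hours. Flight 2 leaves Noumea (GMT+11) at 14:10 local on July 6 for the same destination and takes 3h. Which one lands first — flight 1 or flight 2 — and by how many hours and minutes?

the first, by 9 hours 51 minutes

Flight 1 in UTC: 19:49 − 9:30 = 10:19 on Jul 5.
+10 hours → arrive 20:19 UTC on Jul 5.
Flight 2 in UTC: 14:10 − 11:00 = 03:10 on Jul 6.
+3 hours → arrive 06:10 UTC on Jul 6.
Flight 1 lands earlier by 9 hours 51 minutes.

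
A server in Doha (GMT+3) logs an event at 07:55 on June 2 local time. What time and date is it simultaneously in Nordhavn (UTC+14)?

In UTC: 07:55 − 3:00 = 04:55 on Jun 2.
Nordhavn is UTC+14:00: 04:55 + 14:00 = 18:55 on Jun 2.

18:55 on June 2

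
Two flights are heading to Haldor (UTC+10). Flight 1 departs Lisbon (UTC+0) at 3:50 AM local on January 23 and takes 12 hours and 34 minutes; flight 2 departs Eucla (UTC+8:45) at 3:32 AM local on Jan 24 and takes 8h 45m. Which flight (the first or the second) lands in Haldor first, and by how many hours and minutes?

the first, by 11 hours 8 minutes

Flight 1 departs at 3:50 AM UTC (Jan 23).
+12 hours and 34 minutes → arrive 4:24 PM UTC on Jan 23.
Flight 2 in UTC: 3:32 AM − 8:45 = 6:47 PM on Jan 23.
+8 hours 45 minutes → arrive 3:32 AM UTC on Jan 24.
Flight 1 lands earlier by 11 hours 8 minutes.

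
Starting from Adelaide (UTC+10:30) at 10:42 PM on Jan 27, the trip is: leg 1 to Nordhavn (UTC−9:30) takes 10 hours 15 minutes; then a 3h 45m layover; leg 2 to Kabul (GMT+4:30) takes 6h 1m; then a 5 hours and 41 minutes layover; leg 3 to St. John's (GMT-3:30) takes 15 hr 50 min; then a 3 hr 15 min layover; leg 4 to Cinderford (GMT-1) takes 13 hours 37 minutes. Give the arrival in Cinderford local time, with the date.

Convert departure to UTC: 10:42 PM − 10:30 = 12:12 PM UTC on Jan 27.
Add 10 hours and 15 minutes leg 1 → 10:27 PM UTC.
Add 3 hours and 45 minutes layover in Nordhavn → 2:12 AM UTC (Jan 28).
Add 6 hours 1 minute leg 2 → 8:13 AM UTC.
Add 5 hours and 41 minutes layover in Kabul → 1:54 PM UTC.
Add 15 hours 50 minutes leg 3 → 5:44 AM UTC (Jan 29).
Add 3 hours 15 minutes layover in St. John's → 8:59 AM UTC.
Add 13 hours 37 minutes leg 4 → 10:36 PM UTC.
Cinderford is UTC−1:00, so local arrival = 10:36 PM − 1:00 = 9:36 PM on Jan 29.

9:36 PM on Jan 29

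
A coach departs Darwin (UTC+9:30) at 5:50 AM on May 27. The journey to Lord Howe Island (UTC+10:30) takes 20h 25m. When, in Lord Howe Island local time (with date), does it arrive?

3:15 AM on May 28

Convert departure to UTC: 5:50 AM − 9:30 = 8:20 PM UTC on May 26.
Add 20 hours 25 minutes travel time → 4:45 PM UTC (May 27).
Lord Howe Island is UTC+10:30, so local arrival = 4:45 PM + 10:30 = 3:15 AM on May 28.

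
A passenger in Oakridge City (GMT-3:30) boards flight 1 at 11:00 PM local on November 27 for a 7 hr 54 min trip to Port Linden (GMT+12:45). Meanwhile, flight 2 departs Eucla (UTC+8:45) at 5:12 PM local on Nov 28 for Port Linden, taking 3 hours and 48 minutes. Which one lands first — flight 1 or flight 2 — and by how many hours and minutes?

the first, by 1 hour 51 minutes

Flight 1 in UTC: 11:00 PM + 3:30 = 2:30 AM on Nov 28.
+7 hours and 54 minutes → arrive 10:24 AM UTC on Nov 28.
Flight 2 in UTC: 5:12 PM − 8:45 = 8:27 AM on Nov 28.
+3 hours 48 minutes → arrive 12:15 PM UTC on Nov 28.
Flight 1 lands earlier by 1 hour 51 minutes.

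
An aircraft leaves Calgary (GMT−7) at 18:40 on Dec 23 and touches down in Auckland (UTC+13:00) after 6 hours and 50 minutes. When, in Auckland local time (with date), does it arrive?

21:30 on December 24

Convert departure to UTC: 18:40 + 7:00 = 01:40 UTC on Dec 24.
Add 6 hours and 50 minutes travel time → 08:30 UTC.
Auckland is UTC+13:00, so local arrival = 08:30 + 13:00 = 21:30 on Dec 24.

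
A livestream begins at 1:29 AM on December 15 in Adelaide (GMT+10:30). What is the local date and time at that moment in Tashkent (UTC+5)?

7:59 PM on Dec 14

In UTC: 1:29 AM − 10:30 = 2:59 PM on Dec 14.
Tashkent is UTC+5:00: 2:59 PM + 5:00 = 7:59 PM on Dec 14.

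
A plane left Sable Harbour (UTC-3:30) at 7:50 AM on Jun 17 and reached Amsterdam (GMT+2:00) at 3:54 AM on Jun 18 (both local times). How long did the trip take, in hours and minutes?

Departure in UTC: 7:50 AM + 3:30 = 11:20 AM on Jun 17.
Arrival in UTC: 3:54 AM − 2:00 = 1:54 AM on Jun 18.
Elapsed = 1:54 AM − 11:20 AM (+1 day) = 14 hours 34 minutes.

14 hours 34 minutes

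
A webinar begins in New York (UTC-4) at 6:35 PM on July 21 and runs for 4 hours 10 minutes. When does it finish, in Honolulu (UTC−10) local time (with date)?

4:45 PM on Jul 21

Honolulu is 6:00 behind New York.
After 4 hours and 10 minutes it is 10:45 PM in New York.
Shift by the zone difference: 10:45 PM − 6:00 = 4:45 PM on Jul 21 in Honolulu.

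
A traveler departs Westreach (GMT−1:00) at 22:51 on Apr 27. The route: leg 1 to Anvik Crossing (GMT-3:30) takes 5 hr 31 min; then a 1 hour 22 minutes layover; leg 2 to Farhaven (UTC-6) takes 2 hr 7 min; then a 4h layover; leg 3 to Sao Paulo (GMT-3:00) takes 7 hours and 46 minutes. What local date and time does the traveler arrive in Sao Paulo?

17:37 on April 28

Convert departure to UTC: 22:51 + 1:00 = 23:51 UTC on Apr 27.
Add 5 hours 31 minutes leg 1 → 05:22 UTC (Apr 28).
Add 1 hour 22 minutes layover in Anvik Crossing → 06:44 UTC.
Add 2 hours 7 minutes leg 2 → 08:51 UTC.
Add 4 hours layover in Farhaven → 12:51 UTC.
Add 7 hours 46 minutes leg 3 → 20:37 UTC.
Sao Paulo is UTC−3:00, so local arrival = 20:37 − 3:00 = 17:37 on Apr 28.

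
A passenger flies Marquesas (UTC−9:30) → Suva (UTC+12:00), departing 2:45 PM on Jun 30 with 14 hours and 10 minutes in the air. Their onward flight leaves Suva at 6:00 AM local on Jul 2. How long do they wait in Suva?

Convert departure to UTC: 2:45 PM + 9:30 = 12:15 AM UTC on Jul 1.
Add 14 hours and 10 minutes flight time → 2:25 PM UTC.
Suva is UTC+12:00, so local arrival = 2:25 PM + 12:00 = 2:25 AM on Jul 2.
Layover = 6:00 AM − 2:25 AM = 3 hours 35 minutes.

3 hours 35 minutes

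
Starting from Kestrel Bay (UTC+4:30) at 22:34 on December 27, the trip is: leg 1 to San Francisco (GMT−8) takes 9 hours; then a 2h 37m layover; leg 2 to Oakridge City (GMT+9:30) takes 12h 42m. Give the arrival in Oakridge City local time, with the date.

03:53 on December 29

Convert departure to UTC: 22:34 − 4:30 = 18:04 UTC on Dec 27.
Add 9 hours leg 1 → 03:04 UTC (Dec 28).
Add 2 hours and 37 minutes layover in San Francisco → 05:41 UTC.
Add 12 hours 42 minutes leg 2 → 18:23 UTC.
Oakridge City is UTC+9:30, so local arrival = 18:23 + 9:30 = 03:53 on Dec 29.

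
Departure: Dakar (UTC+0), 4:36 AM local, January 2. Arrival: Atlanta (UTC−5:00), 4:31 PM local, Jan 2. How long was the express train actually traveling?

Atlanta is 5:00 behind Dakar.
Clock-face elapsed time (ignoring zones) is 11 hours 55 minutes.
Actual elapsed = 11 hours 55 minutes + 5:00 = 16 hours 55 minutes.

16 hours 55 minutes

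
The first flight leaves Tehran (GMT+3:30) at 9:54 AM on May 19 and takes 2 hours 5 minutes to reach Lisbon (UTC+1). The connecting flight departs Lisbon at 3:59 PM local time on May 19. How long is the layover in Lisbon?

Convert departure to UTC: 9:54 AM − 3:30 = 6:24 AM UTC on May 19.
Add 2 hours and 5 minutes flight time → 8:29 AM UTC.
Lisbon is UTC+1:00, so local arrival = 8:29 AM + 1:00 = 9:29 AM on May 19.
Layover = 3:59 PM − 9:29 AM = 6 hours 30 minutes.

6 hours 30 minutes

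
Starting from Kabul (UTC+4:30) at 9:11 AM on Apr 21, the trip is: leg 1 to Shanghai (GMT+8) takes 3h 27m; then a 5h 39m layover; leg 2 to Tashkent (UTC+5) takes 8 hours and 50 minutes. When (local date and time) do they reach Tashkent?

Convert departure to UTC: 9:11 AM − 4:30 = 4:41 AM UTC on Apr 21.
Add 3 hours and 27 minutes leg 1 → 8:08 AM UTC.
Add 5 hours 39 minutes layover in Shanghai → 1:47 PM UTC.
Add 8 hours and 50 minutes leg 2 → 10:37 PM UTC.
Tashkent is UTC+5:00, so local arrival = 10:37 PM + 5:00 = 3:37 AM on Apr 22.

3:37 AM on April 22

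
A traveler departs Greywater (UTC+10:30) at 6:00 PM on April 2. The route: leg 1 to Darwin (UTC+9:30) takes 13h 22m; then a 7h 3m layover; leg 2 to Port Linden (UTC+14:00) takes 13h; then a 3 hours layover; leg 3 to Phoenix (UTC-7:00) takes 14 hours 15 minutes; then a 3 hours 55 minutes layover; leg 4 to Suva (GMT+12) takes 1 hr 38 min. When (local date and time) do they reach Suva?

3:43 AM on April 5

Convert departure to UTC: 6:00 PM − 10:30 = 7:30 AM UTC on Apr 2.
Add 13 hours 22 minutes leg 1 → 8:52 PM UTC.
Add 7 hours and 3 minutes layover in Darwin → 3:55 AM UTC (Apr 3).
Add 13 hours leg 2 → 4:55 PM UTC.
Add 3 hours layover in Port Linden → 7:55 PM UTC.
Add 14 hours and 15 minutes leg 3 → 10:10 AM UTC (Apr 4).
Add 3 hours and 55 minutes layover in Phoenix → 2:05 PM UTC.
Add 1 hour and 38 minutes leg 4 → 3:43 PM UTC.
Suva is UTC+12:00, so local arrival = 3:43 PM + 12:00 = 3:43 AM on Apr 5.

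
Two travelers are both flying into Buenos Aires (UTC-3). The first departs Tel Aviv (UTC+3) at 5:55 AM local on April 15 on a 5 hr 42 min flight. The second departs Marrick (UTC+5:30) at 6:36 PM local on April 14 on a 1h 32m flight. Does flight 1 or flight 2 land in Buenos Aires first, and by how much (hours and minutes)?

the second, by 17 hours 59 minutes

Flight 1 in UTC: 5:55 AM − 3:00 = 2:55 AM on Apr 15.
+5 hours 42 minutes → arrive 8:37 AM UTC on Apr 15.
Flight 2 in UTC: 6:36 PM − 5:30 = 1:06 PM on Apr 14.
+1 hour 32 minutes → arrive 2:38 PM UTC on Apr 14.
Flight 2 lands earlier by 17 hours 59 minutes.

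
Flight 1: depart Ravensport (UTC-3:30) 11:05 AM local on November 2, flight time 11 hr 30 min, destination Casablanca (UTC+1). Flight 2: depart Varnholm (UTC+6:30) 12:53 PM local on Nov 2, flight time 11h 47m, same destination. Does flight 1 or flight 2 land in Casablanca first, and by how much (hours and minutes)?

the second, by 7 hours 55 minutes

Flight 1 in UTC: 11:05 AM + 3:30 = 2:35 PM on Nov 2.
+11 hours and 30 minutes → arrive 2:05 AM UTC on Nov 3.
Flight 2 in UTC: 12:53 PM − 6:30 = 6:23 AM on Nov 2.
+11 hours 47 minutes → arrive 6:10 PM UTC on Nov 2.
Flight 2 lands earlier by 7 hours 55 minutes.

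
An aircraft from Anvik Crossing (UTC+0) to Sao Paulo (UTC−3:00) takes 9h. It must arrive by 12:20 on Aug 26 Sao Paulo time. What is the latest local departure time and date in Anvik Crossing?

Target arrival in UTC: 12:20 + 3:00 = 15:20 on Aug 26.
Subtract 9 hours → departure 06:20 UTC on Aug 26.
Anvik Crossing is UTC+0, so departure is 06:20 on Aug 26.

06:20 on August 26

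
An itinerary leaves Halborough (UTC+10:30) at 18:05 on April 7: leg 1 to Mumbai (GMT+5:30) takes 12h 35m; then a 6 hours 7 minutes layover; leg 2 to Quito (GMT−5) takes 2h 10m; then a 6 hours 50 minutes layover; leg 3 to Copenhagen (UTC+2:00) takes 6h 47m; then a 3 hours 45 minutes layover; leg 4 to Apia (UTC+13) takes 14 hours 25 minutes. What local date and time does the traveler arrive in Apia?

01:14 on April 10

Convert departure to UTC: 18:05 − 10:30 = 07:35 UTC on Apr 7.
Add 12 hours 35 minutes leg 1 → 20:10 UTC.
Add 6 hours and 7 minutes layover in Mumbai → 02:17 UTC (Apr 8).
Add 2 hours 10 minutes leg 2 → 04:27 UTC.
Add 6 hours 50 minutes layover in Quito → 11:17 UTC.
Add 6 hours 47 minutes leg 3 → 18:04 UTC.
Add 3 hours 45 minutes layover in Copenhagen → 21:49 UTC.
Add 14 hours and 25 minutes leg 4 → 12:14 UTC (Apr 9).
Apia is UTC+13:00, so local arrival = 12:14 + 13:00 = 01:14 on Apr 10.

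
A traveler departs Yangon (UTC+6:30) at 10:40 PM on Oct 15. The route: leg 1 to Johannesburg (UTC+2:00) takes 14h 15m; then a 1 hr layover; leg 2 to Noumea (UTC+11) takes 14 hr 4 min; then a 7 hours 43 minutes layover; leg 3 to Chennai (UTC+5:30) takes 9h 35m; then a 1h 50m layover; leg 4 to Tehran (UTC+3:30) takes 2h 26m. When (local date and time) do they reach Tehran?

10:33 PM on October 17

Convert departure to UTC: 10:40 PM − 6:30 = 4:10 PM UTC on Oct 15.
Add 14 hours 15 minutes leg 1 → 6:25 AM UTC (Oct 16).
Add 1 hour layover in Johannesburg → 7:25 AM UTC.
Add 14 hours and 4 minutes leg 2 → 9:29 PM UTC.
Add 7 hours 43 minutes layover in Noumea → 5:12 AM UTC (Oct 17).
Add 9 hours 35 minutes leg 3 → 2:47 PM UTC.
Add 1 hour 50 minutes layover in Chennai → 4:37 PM UTC.
Add 2 hours and 26 minutes leg 4 → 7:03 PM UTC.
Tehran is UTC+3:30, so local arrival = 7:03 PM + 3:30 = 10:33 PM on Oct 17.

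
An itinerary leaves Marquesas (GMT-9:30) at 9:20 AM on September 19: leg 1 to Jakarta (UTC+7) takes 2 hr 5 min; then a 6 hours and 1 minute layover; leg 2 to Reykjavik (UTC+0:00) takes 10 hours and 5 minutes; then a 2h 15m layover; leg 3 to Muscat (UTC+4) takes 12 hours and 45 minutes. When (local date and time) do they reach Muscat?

Convert departure to UTC: 9:20 AM + 9:30 = 6:50 PM UTC on Sep 19.
Add 2 hours 5 minutes leg 1 → 8:55 PM UTC.
Add 6 hours 1 minute layover in Jakarta → 2:56 AM UTC (Sep 20).
Add 10 hours and 5 minutes leg 2 → 1:01 PM UTC.
Add 2 hours and 15 minutes layover in Reykjavik → 3:16 PM UTC.
Add 12 hours 45 minutes leg 3 → 4:01 AM UTC (Sep 21).
Muscat is UTC+4:00, so local arrival = 4:01 AM + 4:00 = 8:01 AM on Sep 21.

8:01 AM on Sep 21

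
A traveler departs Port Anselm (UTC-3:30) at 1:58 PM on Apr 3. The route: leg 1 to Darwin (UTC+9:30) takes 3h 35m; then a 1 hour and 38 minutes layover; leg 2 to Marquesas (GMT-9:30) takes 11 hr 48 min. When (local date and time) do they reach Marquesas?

12:59 AM on April 4

Convert departure to UTC: 1:58 PM + 3:30 = 5:28 PM UTC on Apr 3.
Add 3 hours 35 minutes leg 1 → 9:03 PM UTC.
Add 1 hour 38 minutes layover in Darwin → 10:41 PM UTC.
Add 11 hours and 48 minutes leg 2 → 10:29 AM UTC (Apr 4).
Marquesas is UTC−9:30, so local arrival = 10:29 AM − 9:30 = 12:59 AM on Apr 4.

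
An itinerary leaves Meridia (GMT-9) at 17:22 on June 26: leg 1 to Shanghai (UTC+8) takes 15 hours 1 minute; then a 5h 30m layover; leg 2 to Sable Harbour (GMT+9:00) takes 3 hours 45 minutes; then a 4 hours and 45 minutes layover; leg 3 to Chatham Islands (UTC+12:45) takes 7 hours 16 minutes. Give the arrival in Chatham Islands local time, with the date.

Convert departure to UTC: 17:22 + 9:00 = 02:22 UTC on Jun 27.
Add 15 hours and 1 minute leg 1 → 17:23 UTC.
Add 5 hours 30 minutes layover in Shanghai → 22:53 UTC.
Add 3 hours 45 minutes leg 2 → 02:38 UTC (Jun 28).
Add 4 hours 45 minutes layover in Sable Harbour → 07:23 UTC.
Add 7 hours 16 minutes leg 3 → 14:39 UTC.
Chatham Islands is UTC+12:45, so local arrival = 14:39 + 12:45 = 03:24 on Jun 29.

03:24 on June 29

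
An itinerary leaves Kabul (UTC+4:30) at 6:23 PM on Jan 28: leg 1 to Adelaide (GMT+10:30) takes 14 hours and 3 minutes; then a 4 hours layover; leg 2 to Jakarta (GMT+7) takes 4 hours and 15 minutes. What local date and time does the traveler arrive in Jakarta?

Convert departure to UTC: 6:23 PM − 4:30 = 1:53 PM UTC on Jan 28.
Add 14 hours and 3 minutes leg 1 → 3:56 AM UTC (Jan 29).
Add 4 hours layover in Adelaide → 7:56 AM UTC.
Add 4 hours and 15 minutes leg 2 → 12:11 PM UTC.
Jakarta is UTC+7:00, so local arrival = 12:11 PM + 7:00 = 7:11 PM on Jan 29.

7:11 PM on Jan 29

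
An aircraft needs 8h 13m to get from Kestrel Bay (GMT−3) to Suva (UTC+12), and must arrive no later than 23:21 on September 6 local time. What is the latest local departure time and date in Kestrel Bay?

Target arrival in UTC: 23:21 − 12:00 = 11:21 on Sep 6.
Subtract 8 hours 13 minutes → departure 03:08 UTC on Sep 6.
Kestrel Bay is UTC−3:00: 03:08 − 3:00 = 00:08 on Sep 6.

00:08 on September 6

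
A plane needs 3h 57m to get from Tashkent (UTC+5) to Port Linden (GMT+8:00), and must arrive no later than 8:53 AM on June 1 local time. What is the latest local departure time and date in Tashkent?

Target arrival in UTC: 8:53 AM − 8:00 = 12:53 AM on Jun 1.
Subtract 3 hours 57 minutes → departure 8:56 PM UTC on May 31.
Tashkent is UTC+5:00: 8:56 PM + 5:00 = 1:56 AM on Jun 1.

1:56 AM on June 1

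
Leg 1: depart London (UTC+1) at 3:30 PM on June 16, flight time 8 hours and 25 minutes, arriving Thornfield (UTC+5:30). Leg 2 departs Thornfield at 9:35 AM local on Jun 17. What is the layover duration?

Convert departure to UTC: 3:30 PM − 1:00 = 2:30 PM UTC on Jun 16.
Add 8 hours 25 minutes flight time → 10:55 PM UTC.
Thornfield is UTC+5:30, so local arrival = 10:55 PM + 5:30 = 4:25 AM on Jun 17.
Layover = 9:35 AM − 4:25 AM = 5 hours 10 minutes.

5 hours 10 minutes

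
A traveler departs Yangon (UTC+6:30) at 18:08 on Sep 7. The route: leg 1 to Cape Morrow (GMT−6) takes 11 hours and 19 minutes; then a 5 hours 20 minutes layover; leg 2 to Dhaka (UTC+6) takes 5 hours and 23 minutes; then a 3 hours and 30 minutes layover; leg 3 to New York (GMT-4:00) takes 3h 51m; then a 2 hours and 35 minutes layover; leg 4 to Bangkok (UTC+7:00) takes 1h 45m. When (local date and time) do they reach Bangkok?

Convert departure to UTC: 18:08 − 6:30 = 11:38 UTC on Sep 7.
Add 11 hours and 19 minutes leg 1 → 22:57 UTC.
Add 5 hours and 20 minutes layover in Cape Morrow → 04:17 UTC (Sep 8).
Add 5 hours 23 minutes leg 2 → 09:40 UTC.
Add 3 hours and 30 minutes layover in Dhaka → 13:10 UTC.
Add 3 hours and 51 minutes leg 3 → 17:01 UTC.
Add 2 hours and 35 minutes layover in New York → 19:36 UTC.
Add 1 hour and 45 minutes leg 4 → 21:21 UTC.
Bangkok is UTC+7:00, so local arrival = 21:21 + 7:00 = 04:21 on Sep 9.

04:21 on September 9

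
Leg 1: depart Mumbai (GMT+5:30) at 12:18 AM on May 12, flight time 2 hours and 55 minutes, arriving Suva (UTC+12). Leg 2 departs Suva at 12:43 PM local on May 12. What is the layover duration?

3 hours

Convert departure to UTC: 12:18 AM − 5:30 = 6:48 PM UTC on May 11.
Add 2 hours 55 minutes flight time → 9:43 PM UTC.
Suva is UTC+12:00, so local arrival = 9:43 PM + 12:00 = 9:43 AM on May 12.
Layover = 12:43 PM − 9:43 AM = 3 hours.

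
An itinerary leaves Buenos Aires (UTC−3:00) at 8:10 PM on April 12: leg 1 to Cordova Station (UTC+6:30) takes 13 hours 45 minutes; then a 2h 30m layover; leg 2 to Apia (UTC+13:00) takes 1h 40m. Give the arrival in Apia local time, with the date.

Convert departure to UTC: 8:10 PM + 3:00 = 11:10 PM UTC on Apr 12.
Add 13 hours 45 minutes leg 1 → 12:55 PM UTC (Apr 13).
Add 2 hours 30 minutes layover in Cordova Station → 3:25 PM UTC.
Add 1 hour and 40 minutes leg 2 → 5:05 PM UTC.
Apia is UTC+13:00, so local arrival = 5:05 PM + 13:00 = 6:05 AM on Apr 14.

6:05 AM on April 14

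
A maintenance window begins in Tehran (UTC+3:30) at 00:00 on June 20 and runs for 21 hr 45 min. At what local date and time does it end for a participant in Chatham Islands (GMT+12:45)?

07:00 on Jun 21

Convert start to UTC: 00:00 − 3:30 = 20:30 UTC on Jun 19.
Add 21 hours 45 minutes duration → 18:15 UTC (Jun 20).
Chatham Islands is UTC+12:45, so local end time = 18:15 + 12:45 = 07:00 on Jun 21.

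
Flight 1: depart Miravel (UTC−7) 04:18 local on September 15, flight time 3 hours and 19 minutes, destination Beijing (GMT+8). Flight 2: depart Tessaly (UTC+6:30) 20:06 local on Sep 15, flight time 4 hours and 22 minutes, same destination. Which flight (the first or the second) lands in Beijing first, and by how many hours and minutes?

the first, by 3 hours 21 minutes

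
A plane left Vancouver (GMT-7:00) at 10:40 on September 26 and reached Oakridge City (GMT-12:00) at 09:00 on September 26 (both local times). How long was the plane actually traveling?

3 hours 20 minutes

Departure in UTC: 10:40 + 7:00 = 17:40 on Sep 26.
Arrival in UTC: 09:00 + 12:00 = 21:00 on Sep 26.
Elapsed = 21:00 − 17:40 = 3 hours 20 minutes.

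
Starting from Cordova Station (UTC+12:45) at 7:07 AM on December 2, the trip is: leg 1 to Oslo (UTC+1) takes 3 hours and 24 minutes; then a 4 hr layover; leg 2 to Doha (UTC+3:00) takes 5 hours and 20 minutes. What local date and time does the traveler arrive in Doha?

10:06 AM on December 2

Convert departure to UTC: 7:07 AM − 12:45 = 6:22 PM UTC on Dec 1.
Add 3 hours and 24 minutes leg 1 → 9:46 PM UTC.
Add 4 hours layover in Oslo → 1:46 AM UTC (Dec 2).
Add 5 hours 20 minutes leg 2 → 7:06 AM UTC.
Doha is UTC+3:00, so local arrival = 7:06 AM + 3:00 = 10:06 AM on Dec 2.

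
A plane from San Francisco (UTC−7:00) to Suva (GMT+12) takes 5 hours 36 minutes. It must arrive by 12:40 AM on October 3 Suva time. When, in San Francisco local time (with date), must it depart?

12:04 AM on October 2

Target arrival in UTC: 12:40 AM − 12:00 = 12:40 PM on Oct 2.
Subtract 5 hours and 36 minutes → departure 7:04 AM UTC on Oct 2.
San Francisco is UTC−7:00: 7:04 AM − 7:00 = 12:04 AM on Oct 2.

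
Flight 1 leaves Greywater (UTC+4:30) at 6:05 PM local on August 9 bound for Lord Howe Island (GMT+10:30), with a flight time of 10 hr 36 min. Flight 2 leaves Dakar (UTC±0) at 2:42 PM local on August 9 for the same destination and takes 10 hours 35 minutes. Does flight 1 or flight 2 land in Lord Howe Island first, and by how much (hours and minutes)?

the first, by 1 hour 6 minutes

Flight 1 in UTC: 6:05 PM − 4:30 = 1:35 PM on Aug 9.
+10 hours 36 minutes → arrive 12:11 AM UTC on Aug 10.
Flight 2 departs at 2:42 PM UTC (Aug 9).
+10 hours and 35 minutes → arrive 1:17 AM UTC on Aug 10.
Flight 1 lands earlier by 1 hour 6 minutes.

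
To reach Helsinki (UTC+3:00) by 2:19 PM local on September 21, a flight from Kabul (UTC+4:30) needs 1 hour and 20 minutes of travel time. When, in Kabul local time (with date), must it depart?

2:29 PM on September 21

Target arrival in UTC: 2:19 PM − 3:00 = 11:19 AM on Sep 21.
Subtract 1 hour 20 minutes → departure 9:59 AM UTC on Sep 21.
Kabul is UTC+4:30: 9:59 AM + 4:30 = 2:29 PM on Sep 21.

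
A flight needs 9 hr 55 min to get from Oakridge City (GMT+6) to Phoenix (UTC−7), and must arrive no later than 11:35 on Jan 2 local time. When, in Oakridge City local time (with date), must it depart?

14:40 on January 2

Target arrival in UTC: 11:35 + 7:00 = 18:35 on Jan 2.
Subtract 9 hours 55 minutes → departure 08:40 UTC on Jan 2.
Oakridge City is UTC+6:00: 08:40 + 6:00 = 14:40 on Jan 2.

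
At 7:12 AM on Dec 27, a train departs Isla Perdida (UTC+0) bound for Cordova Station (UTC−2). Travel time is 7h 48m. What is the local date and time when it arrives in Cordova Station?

1:00 PM on Dec 27

Isla Perdida is at UTC+0, so departure is already 7:12 AM UTC on Dec 27.
Add 7 hours 48 minutes travel time → 3:00 PM UTC.
Cordova Station is UTC−2:00, so local arrival = 3:00 PM − 2:00 = 1:00 PM on Dec 27.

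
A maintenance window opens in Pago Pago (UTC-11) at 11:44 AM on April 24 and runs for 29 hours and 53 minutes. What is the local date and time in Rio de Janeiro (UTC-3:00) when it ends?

1:37 AM on April 26

Rio de Janeiro is 8:00 ahead of Pago Pago.
After 29 hours 53 minutes it is 5:37 PM (Apr 25) in Pago Pago.
Shift by the zone difference: 5:37 PM + 8:00 = 1:37 AM on Apr 26 in Rio de Janeiro.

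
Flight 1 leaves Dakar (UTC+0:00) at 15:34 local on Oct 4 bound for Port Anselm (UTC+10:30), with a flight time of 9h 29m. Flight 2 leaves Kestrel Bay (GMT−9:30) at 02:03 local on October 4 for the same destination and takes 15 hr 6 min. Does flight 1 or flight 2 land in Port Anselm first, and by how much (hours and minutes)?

the first, by 1 hour 36 minutes

Flight 1 departs at 15:34 UTC (Oct 4).
+9 hours and 29 minutes → arrive 01:03 UTC on Oct 5.
Flight 2 in UTC: 02:03 + 9:30 = 11:33 on Oct 4.
+15 hours and 6 minutes → arrive 02:39 UTC on Oct 5.
Flight 1 lands earlier by 1 hour 36 minutes.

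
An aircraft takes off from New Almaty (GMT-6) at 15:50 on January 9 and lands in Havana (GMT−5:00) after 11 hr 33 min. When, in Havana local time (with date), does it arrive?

Convert departure to UTC: 15:50 + 6:00 = 21:50 UTC on Jan 9.
Add 11 hours and 33 minutes travel time → 09:23 UTC (Jan 10).
Havana is UTC−5:00, so local arrival = 09:23 − 5:00 = 04:23 on Jan 10.

04:23 on January 10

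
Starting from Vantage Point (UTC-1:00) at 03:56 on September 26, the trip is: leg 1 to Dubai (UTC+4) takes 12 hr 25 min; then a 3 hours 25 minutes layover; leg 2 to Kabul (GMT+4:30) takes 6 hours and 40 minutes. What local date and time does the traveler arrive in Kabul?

07:56 on September 27

Convert departure to UTC: 03:56 + 1:00 = 04:56 UTC on Sep 26.
Add 12 hours 25 minutes leg 1 → 17:21 UTC.
Add 3 hours and 25 minutes layover in Dubai → 20:46 UTC.
Add 6 hours 40 minutes leg 2 → 03:26 UTC (Sep 27).
Kabul is UTC+4:30, so local arrival = 03:26 + 4:30 = 07:56 on Sep 27.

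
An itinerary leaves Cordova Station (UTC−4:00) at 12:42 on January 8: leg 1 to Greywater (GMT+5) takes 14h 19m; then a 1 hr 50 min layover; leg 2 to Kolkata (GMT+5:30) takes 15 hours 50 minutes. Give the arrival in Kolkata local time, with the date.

Convert departure to UTC: 12:42 + 4:00 = 16:42 UTC on Jan 8.
Add 14 hours and 19 minutes leg 1 → 07:01 UTC (Jan 9).
Add 1 hour and 50 minutes layover in Greywater → 08:51 UTC.
Add 15 hours and 50 minutes leg 2 → 00:41 UTC (Jan 10).
Kolkata is UTC+5:30, so local arrival = 00:41 + 5:30 = 06:11 on Jan 10.

06:11 on January 10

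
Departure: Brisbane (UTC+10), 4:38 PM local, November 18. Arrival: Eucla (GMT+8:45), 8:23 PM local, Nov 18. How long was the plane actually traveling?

Eucla is 1:15 behind Brisbane.
Clock-face elapsed time (ignoring zones) is 3 hours 45 minutes.
Actual elapsed = 3 hours 45 minutes + 1:15 = 5 hours.

5 hours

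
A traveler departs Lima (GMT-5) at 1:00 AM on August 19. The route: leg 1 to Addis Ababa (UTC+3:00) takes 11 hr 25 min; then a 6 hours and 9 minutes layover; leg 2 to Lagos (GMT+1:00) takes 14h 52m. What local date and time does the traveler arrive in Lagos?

Convert departure to UTC: 1:00 AM + 5:00 = 6:00 AM UTC on Aug 19.
Add 11 hours and 25 minutes leg 1 → 5:25 PM UTC.
Add 6 hours and 9 minutes layover in Addis Ababa → 11:34 PM UTC.
Add 14 hours and 52 minutes leg 2 → 2:26 PM UTC (Aug 20).
Lagos is UTC+1:00, so local arrival = 2:26 PM + 1:00 = 3:26 PM on Aug 20.

3:26 PM on August 20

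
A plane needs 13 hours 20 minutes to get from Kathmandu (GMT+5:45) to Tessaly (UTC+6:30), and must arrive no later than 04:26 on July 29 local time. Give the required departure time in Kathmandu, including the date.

14:21 on July 28

Target arrival in UTC: 04:26 − 6:30 = 21:56 on Jul 28.
Subtract 13 hours 20 minutes → departure 08:36 UTC on Jul 28.
Kathmandu is UTC+5:45: 08:36 + 5:45 = 14:21 on Jul 28.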